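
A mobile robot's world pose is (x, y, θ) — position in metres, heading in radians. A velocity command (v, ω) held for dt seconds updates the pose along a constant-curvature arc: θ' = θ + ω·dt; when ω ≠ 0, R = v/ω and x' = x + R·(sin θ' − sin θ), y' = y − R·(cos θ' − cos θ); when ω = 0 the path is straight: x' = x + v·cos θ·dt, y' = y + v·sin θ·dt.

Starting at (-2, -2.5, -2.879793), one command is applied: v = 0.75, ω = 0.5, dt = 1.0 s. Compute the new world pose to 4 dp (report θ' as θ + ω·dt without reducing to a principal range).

θ' = -2.8798 + 0.5·1.0 = -2.3798
R = v/ω = 0.75/0.5 = 1.5000
x' = -2 + 1.5000·(sin -2.3798 − sin -2.8798) = -2.6471
y' = -2.5 − 1.5000·(cos -2.3798 − cos -2.8798) = -2.8635

(-2.6471, -2.8635, -2.3798)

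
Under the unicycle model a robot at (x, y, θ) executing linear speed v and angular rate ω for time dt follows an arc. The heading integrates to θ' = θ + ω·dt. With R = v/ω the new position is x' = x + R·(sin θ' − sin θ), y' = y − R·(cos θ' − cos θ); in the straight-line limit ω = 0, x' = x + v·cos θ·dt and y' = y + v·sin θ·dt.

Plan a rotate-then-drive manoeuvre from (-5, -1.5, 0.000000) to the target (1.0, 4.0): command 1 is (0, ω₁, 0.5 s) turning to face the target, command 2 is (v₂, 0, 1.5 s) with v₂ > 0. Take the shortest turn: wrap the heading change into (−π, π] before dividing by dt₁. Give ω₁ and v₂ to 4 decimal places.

ω₁ = 1.4839, v₂ = 5.4263

heading to target = atan2(4−-1.5, 1−-5) = 0.7419
Δθ = wrap(0.7419 − 0.0000) = 0.7419; ω₁ = Δθ/dt₁ = 1.4839
distance = √((1−-5)² + (4−-1.5)²) = 8.1394; v₂ = distance/dt₂ = 5.4263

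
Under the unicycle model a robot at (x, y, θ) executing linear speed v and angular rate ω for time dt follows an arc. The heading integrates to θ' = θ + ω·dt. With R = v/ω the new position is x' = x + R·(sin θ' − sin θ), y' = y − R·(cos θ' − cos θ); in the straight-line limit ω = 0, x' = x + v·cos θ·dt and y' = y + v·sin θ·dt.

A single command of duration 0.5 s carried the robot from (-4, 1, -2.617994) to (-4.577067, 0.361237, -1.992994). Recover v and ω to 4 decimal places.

Δθ = -1.992994 − -2.617994 = 0.625000
ω = Δθ/dt = 0.625000/0.5 = 1.2500
R = −Δy/(cos θ' − cos θ) = 1.4000
v = R·ω = 1.4000·1.2500 = 1.7500

v = 1.7500, ω = 1.2500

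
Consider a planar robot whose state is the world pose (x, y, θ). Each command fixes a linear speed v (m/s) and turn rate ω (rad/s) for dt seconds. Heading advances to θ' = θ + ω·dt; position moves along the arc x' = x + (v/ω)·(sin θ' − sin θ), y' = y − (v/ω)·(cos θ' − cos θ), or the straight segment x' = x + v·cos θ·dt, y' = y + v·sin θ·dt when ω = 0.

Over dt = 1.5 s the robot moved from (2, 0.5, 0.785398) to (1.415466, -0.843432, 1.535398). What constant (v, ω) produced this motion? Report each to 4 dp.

v = -1.0000, ω = 0.5000

Δθ = 1.535398 − 0.785398 = 0.750000
ω = Δθ/dt = 0.750000/1.5 = 0.5000
R = −Δy/(cos θ' − cos θ) = -2.0000
v = R·ω = -2.0000·0.5000 = -1.0000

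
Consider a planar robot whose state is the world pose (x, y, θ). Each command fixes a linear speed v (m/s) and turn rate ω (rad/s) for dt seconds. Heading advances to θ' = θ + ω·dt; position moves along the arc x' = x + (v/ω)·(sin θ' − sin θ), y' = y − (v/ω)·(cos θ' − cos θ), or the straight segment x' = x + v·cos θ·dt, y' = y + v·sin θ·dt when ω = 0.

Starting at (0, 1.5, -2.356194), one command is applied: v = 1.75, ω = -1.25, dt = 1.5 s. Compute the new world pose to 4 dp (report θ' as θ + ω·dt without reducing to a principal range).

(-2.2310, 1.8420, -4.2312)

θ' = -2.3562 + -1.25·1.5 = -4.2312
R = v/ω = 1.75/-1.25 = -1.4000
x' = 0 + -1.4000·(sin -4.2312 − sin -2.3562) = -2.2310
y' = 1.5 − -1.4000·(cos -4.2312 − cos -2.3562) = 1.8420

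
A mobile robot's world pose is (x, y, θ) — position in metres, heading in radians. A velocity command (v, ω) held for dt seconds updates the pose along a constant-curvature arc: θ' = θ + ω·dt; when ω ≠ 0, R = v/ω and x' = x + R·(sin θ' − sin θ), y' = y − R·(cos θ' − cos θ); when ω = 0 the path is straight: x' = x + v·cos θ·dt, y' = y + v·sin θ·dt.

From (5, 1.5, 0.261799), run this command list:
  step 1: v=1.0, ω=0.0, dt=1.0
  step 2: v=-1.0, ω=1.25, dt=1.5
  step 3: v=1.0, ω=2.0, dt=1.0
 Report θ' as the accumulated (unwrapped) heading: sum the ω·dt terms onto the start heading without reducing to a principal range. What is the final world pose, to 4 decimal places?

(4.6563, 0.5611, 4.1368)

step 1: θ'=0.2618 (straight) → pose (5.9659, 1.7588, 0.2618)
step 2: θ'=2.1368 (R=-0.8000) → pose (5.4977, 0.5571, 2.1368)
step 3: θ'=4.1368 (R=0.5000) → pose (4.6563, 0.5611, 4.1368)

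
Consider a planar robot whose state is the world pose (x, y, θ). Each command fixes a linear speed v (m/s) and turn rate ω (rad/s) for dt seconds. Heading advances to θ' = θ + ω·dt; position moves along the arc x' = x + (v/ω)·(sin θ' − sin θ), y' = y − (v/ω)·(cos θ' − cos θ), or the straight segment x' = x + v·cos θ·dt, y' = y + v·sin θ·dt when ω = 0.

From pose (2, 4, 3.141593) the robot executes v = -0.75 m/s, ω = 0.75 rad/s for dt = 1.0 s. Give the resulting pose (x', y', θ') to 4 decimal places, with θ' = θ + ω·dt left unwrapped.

(2.6816, 4.2683, 3.8916)

θ' = 3.1416 + 0.75·1.0 = 3.8916
R = v/ω = -0.75/0.75 = -1.0000
x' = 2 + -1.0000·(sin 3.8916 − sin 3.1416) = 2.6816
y' = 4 − -1.0000·(cos 3.8916 − cos 3.1416) = 4.2683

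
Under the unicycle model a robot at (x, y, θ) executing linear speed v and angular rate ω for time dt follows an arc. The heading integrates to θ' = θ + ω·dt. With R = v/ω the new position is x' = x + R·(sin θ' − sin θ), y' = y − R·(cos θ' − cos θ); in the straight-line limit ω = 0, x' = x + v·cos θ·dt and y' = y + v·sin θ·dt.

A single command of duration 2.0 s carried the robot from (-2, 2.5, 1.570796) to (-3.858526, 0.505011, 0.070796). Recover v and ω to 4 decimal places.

Δθ = 0.070796 − 1.570796 = -1.500000
ω = Δθ/dt = -1.500000/2.0 = -0.7500
R = −Δy/(cos θ' − cos θ) = 2.0000
v = R·ω = 2.0000·-0.7500 = -1.5000

v = -1.5000, ω = -0.7500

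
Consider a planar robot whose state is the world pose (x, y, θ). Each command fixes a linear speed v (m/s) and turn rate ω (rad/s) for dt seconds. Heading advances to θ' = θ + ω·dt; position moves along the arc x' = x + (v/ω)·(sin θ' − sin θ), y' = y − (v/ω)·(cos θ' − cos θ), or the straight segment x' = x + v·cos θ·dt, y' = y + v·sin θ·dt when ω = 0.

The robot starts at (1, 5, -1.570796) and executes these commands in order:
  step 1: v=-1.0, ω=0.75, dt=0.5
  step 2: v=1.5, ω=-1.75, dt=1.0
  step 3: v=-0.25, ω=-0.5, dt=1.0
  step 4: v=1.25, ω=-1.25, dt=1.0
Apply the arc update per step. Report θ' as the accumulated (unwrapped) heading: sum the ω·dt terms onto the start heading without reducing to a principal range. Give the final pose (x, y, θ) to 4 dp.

step 1: θ'=-1.1958 (R=-1.3333) → pose (0.9073, 5.4884, -1.1958)
step 2: θ'=-2.9458 (R=-0.8571) → pose (0.2765, 4.3336, -2.9458)
step 3: θ'=-3.4458 (R=0.5000) → pose (0.5236, 4.3202, -3.4458)
step 4: θ'=-4.6958 (R=-1.0000) → pose (-0.1768, 5.2577, -4.6958)

(-0.1768, 5.2577, -4.6958)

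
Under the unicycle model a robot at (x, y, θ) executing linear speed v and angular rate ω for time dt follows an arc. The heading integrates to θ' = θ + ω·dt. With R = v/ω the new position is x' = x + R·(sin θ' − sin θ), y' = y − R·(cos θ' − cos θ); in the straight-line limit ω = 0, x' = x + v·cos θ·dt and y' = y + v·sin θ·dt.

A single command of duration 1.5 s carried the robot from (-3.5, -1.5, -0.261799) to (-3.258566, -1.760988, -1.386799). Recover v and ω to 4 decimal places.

Δθ = -1.386799 − -0.261799 = -1.125000
ω = Δθ/dt = -1.125000/1.5 = -0.7500
R = −Δy/(cos θ' − cos θ) = -0.3333
v = R·ω = -0.3333·-0.7500 = 0.2500

v = 0.2500, ω = -0.7500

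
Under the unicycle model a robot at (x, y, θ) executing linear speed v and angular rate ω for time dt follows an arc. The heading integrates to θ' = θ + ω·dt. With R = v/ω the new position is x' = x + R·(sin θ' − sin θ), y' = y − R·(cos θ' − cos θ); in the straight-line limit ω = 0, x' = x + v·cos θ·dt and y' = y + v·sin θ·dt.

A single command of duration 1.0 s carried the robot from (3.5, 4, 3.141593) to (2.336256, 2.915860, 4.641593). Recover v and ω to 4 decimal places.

Δθ = 4.641593 − 3.141593 = 1.500000
ω = Δθ/dt = 1.500000/1.0 = 1.5000
R = Δx/(sin θ' − sin θ) = 1.1667
v = R·ω = 1.1667·1.5000 = 1.7500

v = 1.7500, ω = 1.5000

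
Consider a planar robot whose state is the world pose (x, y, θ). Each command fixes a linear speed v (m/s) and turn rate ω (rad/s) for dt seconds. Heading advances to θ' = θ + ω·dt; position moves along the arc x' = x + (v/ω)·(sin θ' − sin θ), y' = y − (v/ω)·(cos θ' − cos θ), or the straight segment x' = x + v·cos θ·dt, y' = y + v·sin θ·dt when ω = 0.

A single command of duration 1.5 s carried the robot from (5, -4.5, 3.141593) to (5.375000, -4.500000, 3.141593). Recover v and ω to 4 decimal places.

Δθ = 3.141593 − 3.141593 = 0.000000
ω = Δθ/dt = 0.000000/1.5 = 0.0000
ω = 0 → v = (Δx·cos θ + Δy·sin θ)/dt = -0.2500

v = -0.2500, ω = 0.0000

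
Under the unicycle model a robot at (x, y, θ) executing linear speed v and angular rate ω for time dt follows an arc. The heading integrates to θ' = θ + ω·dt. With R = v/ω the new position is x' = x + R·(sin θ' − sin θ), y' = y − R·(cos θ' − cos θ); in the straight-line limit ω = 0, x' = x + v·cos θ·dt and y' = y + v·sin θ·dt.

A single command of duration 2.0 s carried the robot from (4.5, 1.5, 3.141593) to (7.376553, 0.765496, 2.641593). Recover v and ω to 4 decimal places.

v = -1.5000, ω = -0.2500

Δθ = 2.641593 − 3.141593 = -0.500000
ω = Δθ/dt = -0.500000/2.0 = -0.2500
R = Δx/(sin θ' − sin θ) = 6.0000
v = R·ω = 6.0000·-0.2500 = -1.5000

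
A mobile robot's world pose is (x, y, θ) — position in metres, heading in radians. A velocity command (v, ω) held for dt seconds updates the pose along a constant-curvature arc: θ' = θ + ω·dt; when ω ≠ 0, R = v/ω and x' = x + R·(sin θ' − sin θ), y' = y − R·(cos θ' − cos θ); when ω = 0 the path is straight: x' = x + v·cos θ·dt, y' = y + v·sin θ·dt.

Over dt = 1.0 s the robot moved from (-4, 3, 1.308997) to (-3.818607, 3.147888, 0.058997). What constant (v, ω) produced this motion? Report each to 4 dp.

Δθ = 0.058997 − 1.308997 = -1.250000
ω = Δθ/dt = -1.250000/1.0 = -1.2500
R = Δx/(sin θ' − sin θ) = -0.2000
v = R·ω = -0.2000·-1.2500 = 0.2500

v = 0.2500, ω = -1.2500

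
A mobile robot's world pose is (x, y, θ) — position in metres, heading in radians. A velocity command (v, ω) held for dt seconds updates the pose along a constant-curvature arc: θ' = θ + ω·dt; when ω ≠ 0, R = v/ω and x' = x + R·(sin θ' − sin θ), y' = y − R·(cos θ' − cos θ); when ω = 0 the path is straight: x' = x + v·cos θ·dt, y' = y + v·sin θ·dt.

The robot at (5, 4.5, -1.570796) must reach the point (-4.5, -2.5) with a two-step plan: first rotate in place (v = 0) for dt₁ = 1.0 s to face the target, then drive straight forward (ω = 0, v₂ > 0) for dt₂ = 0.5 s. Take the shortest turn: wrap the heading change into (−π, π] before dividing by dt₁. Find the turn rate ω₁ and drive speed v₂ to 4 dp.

ω₁ = -0.9358, v₂ = 23.6008

heading to target = atan2(-2.5−4.5, -4.5−5) = -2.5066
Δθ = wrap(-2.5066 − -1.5708) = -0.9358; ω₁ = Δθ/dt₁ = -0.9358
distance = √((-4.5−5)² + (-2.5−4.5)²) = 11.8004; v₂ = distance/dt₂ = 23.6008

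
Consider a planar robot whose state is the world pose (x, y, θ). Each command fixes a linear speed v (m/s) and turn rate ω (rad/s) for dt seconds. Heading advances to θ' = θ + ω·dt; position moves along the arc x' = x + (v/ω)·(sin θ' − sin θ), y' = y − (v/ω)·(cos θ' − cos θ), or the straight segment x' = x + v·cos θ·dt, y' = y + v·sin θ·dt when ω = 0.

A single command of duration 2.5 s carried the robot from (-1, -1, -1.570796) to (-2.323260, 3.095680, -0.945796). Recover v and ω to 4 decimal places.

v = -1.7500, ω = 0.2500

Δθ = -0.945796 − -1.570796 = 0.625000
ω = Δθ/dt = 0.625000/2.5 = 0.2500
R = −Δy/(cos θ' − cos θ) = -7.0000
v = R·ω = -7.0000·0.2500 = -1.7500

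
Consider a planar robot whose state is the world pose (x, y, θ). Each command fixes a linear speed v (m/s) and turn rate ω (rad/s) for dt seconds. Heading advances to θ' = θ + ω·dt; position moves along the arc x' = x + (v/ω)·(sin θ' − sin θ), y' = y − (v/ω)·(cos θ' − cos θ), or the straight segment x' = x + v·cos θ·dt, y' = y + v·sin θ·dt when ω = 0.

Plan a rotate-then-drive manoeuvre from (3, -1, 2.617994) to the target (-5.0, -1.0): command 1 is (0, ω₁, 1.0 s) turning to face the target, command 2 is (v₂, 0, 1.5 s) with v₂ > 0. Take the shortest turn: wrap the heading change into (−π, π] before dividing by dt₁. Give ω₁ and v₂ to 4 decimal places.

heading to target = atan2(-1−-1, -5−3) = 3.1416
Δθ = wrap(3.1416 − 2.6180) = 0.5236; ω₁ = Δθ/dt₁ = 0.5236
distance = √((-5−3)² + (-1−-1)²) = 8.0000; v₂ = distance/dt₂ = 5.3333

ω₁ = 0.5236, v₂ = 5.3333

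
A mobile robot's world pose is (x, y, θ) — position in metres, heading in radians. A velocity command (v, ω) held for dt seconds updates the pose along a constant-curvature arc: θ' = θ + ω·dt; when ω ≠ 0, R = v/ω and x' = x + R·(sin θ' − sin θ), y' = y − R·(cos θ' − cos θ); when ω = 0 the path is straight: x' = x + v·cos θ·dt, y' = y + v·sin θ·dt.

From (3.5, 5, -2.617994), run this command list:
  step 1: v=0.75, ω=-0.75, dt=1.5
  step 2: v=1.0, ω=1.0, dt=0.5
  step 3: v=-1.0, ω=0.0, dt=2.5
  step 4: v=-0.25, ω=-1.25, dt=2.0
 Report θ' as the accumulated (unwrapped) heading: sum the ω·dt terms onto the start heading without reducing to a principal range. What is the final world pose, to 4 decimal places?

(4.5394, 4.5882, -5.7430)

step 1: θ'=-3.7430 (R=-1.0000) → pose (2.4342, 5.0415, -3.7430)
step 2: θ'=-3.2430 (R=1.0000) → pose (1.9696, 5.2118, -3.2430)
step 3: θ'=-3.2430 (straight) → pose (4.4568, 4.9587, -3.2430)
step 4: θ'=-5.7430 (R=0.2000) → pose (4.5394, 4.5882, -5.7430)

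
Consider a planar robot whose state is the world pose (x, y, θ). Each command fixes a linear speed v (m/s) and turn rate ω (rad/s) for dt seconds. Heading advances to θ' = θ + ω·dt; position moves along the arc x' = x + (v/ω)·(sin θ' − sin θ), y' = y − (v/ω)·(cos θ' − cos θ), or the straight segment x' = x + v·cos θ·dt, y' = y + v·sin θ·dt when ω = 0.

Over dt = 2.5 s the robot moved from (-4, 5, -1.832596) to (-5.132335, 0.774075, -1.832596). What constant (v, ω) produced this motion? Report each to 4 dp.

Δθ = -1.832596 − -1.832596 = 0.000000
ω = Δθ/dt = 0.000000/2.5 = 0.0000
ω = 0 → v = (Δx·cos θ + Δy·sin θ)/dt = 1.7500

v = 1.7500, ω = 0.0000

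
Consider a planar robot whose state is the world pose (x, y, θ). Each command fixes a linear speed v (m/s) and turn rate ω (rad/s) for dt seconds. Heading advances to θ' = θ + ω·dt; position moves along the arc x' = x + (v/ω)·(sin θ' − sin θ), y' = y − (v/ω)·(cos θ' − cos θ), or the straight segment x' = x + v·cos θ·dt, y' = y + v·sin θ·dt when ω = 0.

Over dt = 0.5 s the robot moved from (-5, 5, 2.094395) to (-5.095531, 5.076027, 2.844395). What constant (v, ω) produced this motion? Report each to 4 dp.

v = 0.2500, ω = 1.5000

Δθ = 2.844395 − 2.094395 = 0.750000
ω = Δθ/dt = 0.750000/0.5 = 1.5000
R = Δx/(sin θ' − sin θ) = 0.1667
v = R·ω = 0.1667·1.5000 = 0.2500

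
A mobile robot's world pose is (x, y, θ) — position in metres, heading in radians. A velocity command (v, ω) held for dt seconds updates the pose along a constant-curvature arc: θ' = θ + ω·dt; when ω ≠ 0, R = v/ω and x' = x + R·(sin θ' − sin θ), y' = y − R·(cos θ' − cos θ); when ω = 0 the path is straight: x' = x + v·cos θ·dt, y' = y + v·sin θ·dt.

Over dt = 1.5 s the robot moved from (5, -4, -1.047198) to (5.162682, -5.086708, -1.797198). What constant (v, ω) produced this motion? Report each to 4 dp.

v = 0.7500, ω = -0.5000

Δθ = -1.797198 − -1.047198 = -0.750000
ω = Δθ/dt = -0.750000/1.5 = -0.5000
R = −Δy/(cos θ' − cos θ) = -1.5000
v = R·ω = -1.5000·-0.5000 = 0.7500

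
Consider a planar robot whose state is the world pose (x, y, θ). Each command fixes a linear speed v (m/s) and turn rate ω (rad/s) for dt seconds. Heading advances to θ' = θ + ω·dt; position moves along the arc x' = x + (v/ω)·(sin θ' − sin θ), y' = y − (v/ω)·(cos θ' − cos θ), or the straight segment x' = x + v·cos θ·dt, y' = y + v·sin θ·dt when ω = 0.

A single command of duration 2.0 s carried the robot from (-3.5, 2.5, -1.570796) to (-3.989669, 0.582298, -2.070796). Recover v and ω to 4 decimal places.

v = 1.0000, ω = -0.2500

Δθ = -2.070796 − -1.570796 = -0.500000
ω = Δθ/dt = -0.500000/2.0 = -0.2500
R = −Δy/(cos θ' − cos θ) = -4.0000
v = R·ω = -4.0000·-0.2500 = 1.0000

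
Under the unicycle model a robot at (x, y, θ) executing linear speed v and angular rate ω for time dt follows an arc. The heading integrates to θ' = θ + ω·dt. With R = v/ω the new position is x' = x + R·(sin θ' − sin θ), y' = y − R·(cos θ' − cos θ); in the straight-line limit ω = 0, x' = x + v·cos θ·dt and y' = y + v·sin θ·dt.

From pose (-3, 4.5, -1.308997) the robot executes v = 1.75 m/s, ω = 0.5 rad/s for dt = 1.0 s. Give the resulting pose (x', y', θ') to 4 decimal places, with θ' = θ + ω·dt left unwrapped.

(-2.1518, 2.9901, -0.8090)

θ' = -1.3090 + 0.5·1.0 = -0.8090
R = v/ω = 1.75/0.5 = 3.5000
x' = -3 + 3.5000·(sin -0.8090 − sin -1.3090) = -2.1518
y' = 4.5 − 3.5000·(cos -0.8090 − cos -1.3090) = 2.9901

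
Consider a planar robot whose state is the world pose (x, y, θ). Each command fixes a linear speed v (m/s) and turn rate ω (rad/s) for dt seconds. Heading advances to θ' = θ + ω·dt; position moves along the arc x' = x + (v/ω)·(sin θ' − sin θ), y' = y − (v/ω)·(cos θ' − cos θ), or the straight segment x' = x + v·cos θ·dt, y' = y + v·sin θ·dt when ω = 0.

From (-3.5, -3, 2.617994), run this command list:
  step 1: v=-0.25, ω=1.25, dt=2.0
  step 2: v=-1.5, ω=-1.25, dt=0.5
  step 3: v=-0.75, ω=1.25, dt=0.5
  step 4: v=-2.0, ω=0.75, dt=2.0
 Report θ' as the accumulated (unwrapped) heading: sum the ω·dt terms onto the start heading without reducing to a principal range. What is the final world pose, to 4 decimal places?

step 1: θ'=5.1180 (R=-0.2000) → pose (-3.2162, -2.7479, 5.1180)
step 2: θ'=4.4930 (R=1.2000) → pose (-3.2848, -2.0132, 4.4930)
step 3: θ'=5.1180 (R=-0.6000) → pose (-3.3191, -1.6459, 5.1180)
step 4: θ'=6.6180 (R=-2.6667) → pose (-6.6457, -0.1795, 6.6180)

(-6.6457, -0.1795, 6.6180)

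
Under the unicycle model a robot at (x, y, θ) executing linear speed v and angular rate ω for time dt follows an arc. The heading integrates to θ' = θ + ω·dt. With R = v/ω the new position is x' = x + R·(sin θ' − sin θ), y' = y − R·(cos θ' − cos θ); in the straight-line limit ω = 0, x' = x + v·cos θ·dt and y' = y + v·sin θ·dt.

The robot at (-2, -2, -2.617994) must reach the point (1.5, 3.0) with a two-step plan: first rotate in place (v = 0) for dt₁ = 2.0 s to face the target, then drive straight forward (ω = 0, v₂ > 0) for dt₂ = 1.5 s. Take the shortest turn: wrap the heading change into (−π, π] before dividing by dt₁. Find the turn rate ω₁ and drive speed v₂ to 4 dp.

ω₁ = -1.3526, v₂ = 4.0689

heading to target = atan2(3−-2, 1.5−-2) = 0.9601
Δθ = wrap(0.9601 − -2.6180) = -2.7051; ω₁ = Δθ/dt₁ = -1.3526
distance = √((1.5−-2)² + (3−-2)²) = 6.1033; v₂ = distance/dt₂ = 4.0689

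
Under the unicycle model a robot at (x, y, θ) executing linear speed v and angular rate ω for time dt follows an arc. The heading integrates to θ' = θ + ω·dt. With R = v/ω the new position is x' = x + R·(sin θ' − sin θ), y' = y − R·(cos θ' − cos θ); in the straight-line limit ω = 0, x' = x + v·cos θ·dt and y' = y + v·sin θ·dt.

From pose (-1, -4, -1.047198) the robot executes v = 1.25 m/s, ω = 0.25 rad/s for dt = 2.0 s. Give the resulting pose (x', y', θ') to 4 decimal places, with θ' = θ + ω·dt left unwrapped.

(0.7286, -5.7699, -0.5472)

θ' = -1.0472 + 0.25·2.0 = -0.5472
R = v/ω = 1.25/0.25 = 5.0000
x' = -1 + 5.0000·(sin -0.5472 − sin -1.0472) = 0.7286
y' = -4 − 5.0000·(cos -0.5472 − cos -1.0472) = -5.7699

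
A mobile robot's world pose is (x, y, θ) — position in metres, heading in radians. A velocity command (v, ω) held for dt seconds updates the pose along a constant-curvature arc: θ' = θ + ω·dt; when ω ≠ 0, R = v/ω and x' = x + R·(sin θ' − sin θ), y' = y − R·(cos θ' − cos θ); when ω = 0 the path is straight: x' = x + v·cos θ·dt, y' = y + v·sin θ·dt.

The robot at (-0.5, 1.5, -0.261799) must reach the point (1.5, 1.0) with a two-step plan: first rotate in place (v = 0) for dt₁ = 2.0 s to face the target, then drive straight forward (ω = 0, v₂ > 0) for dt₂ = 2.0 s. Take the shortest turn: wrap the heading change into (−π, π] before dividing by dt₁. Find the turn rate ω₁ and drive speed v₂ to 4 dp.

ω₁ = 0.0084, v₂ = 1.0308

heading to target = atan2(1−1.5, 1.5−-0.5) = -0.2450
Δθ = wrap(-0.2450 − -0.2618) = 0.0168; ω₁ = Δθ/dt₁ = 0.0084
distance = √((1.5−-0.5)² + (1−1.5)²) = 2.0616; v₂ = distance/dt₂ = 1.0308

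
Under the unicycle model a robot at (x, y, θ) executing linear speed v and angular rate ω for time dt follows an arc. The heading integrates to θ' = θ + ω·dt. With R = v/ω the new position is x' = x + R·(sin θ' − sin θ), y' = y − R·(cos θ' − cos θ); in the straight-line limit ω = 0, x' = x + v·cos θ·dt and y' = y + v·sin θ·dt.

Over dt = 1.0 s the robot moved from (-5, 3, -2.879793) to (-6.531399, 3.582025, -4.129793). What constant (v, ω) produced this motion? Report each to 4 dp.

Δθ = -4.129793 − -2.879793 = -1.250000
ω = Δθ/dt = -1.250000/1.0 = -1.2500
R = Δx/(sin θ' − sin θ) = -1.4000
v = R·ω = -1.4000·-1.2500 = 1.7500

v = 1.7500, ω = -1.2500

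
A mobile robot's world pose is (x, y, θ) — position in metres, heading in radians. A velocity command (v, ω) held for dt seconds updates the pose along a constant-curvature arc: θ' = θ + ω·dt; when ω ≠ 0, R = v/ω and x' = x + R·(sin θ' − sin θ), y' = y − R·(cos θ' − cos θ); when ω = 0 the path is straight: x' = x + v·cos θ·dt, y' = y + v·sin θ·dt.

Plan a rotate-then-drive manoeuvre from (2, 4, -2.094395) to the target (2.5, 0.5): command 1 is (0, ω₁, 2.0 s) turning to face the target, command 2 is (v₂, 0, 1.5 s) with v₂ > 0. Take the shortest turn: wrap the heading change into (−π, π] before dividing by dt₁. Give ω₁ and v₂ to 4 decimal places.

ω₁ = 0.3327, v₂ = 2.3570

heading to target = atan2(0.5−4, 2.5−2) = -1.4289
Δθ = wrap(-1.4289 − -2.0944) = 0.6655; ω₁ = Δθ/dt₁ = 0.3327
distance = √((2.5−2)² + (0.5−4)²) = 3.5355; v₂ = distance/dt₂ = 2.3570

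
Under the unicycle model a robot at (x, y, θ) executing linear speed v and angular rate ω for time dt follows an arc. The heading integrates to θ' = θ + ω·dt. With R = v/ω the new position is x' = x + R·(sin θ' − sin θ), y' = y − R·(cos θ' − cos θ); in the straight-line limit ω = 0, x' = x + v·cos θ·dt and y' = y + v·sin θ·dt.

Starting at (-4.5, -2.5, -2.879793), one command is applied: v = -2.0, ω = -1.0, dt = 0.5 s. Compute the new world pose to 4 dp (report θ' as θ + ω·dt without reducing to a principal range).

(-3.5105, -2.4883, -3.3798)

θ' = -2.8798 + -1.0·0.5 = -3.3798
R = v/ω = -2.0/-1.0 = 2.0000
x' = -4.5 + 2.0000·(sin -3.3798 − sin -2.8798) = -3.5105
y' = -2.5 − 2.0000·(cos -3.3798 − cos -2.8798) = -2.4883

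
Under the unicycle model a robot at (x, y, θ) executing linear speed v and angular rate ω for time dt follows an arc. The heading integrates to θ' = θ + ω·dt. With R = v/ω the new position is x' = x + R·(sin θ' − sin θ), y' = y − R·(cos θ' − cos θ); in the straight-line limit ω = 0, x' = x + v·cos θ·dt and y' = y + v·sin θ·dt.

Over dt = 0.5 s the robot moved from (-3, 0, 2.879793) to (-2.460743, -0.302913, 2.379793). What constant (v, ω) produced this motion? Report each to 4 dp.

v = -1.2500, ω = -1.0000

Δθ = 2.379793 − 2.879793 = -0.500000
ω = Δθ/dt = -0.500000/0.5 = -1.0000
R = Δx/(sin θ' − sin θ) = 1.2500
v = R·ω = 1.2500·-1.0000 = -1.2500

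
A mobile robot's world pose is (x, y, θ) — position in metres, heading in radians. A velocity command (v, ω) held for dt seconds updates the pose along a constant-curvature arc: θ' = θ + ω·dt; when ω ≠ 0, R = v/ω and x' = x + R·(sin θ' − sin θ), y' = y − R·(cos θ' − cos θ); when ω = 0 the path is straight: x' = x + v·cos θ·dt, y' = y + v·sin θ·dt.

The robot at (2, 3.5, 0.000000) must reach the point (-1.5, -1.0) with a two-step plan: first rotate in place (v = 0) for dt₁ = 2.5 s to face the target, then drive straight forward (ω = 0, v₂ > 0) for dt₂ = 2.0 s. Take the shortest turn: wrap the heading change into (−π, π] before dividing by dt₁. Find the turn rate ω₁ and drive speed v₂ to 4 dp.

heading to target = atan2(-1−3.5, -1.5−2) = -2.2318
Δθ = wrap(-2.2318 − 0.0000) = -2.2318; ω₁ = Δθ/dt₁ = -0.8927
distance = √((-1.5−2)² + (-1−3.5)²) = 5.7009; v₂ = distance/dt₂ = 2.8504

ω₁ = -0.8927, v₂ = 2.8504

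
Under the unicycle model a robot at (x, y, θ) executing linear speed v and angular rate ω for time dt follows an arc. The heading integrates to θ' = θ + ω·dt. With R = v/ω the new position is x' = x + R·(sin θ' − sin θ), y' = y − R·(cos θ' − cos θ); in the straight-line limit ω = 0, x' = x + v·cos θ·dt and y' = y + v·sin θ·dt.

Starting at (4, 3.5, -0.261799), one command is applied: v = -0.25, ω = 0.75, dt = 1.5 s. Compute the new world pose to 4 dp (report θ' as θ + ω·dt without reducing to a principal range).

θ' = -0.2618 + 0.75·1.5 = 0.8632
R = v/ω = -0.25/0.75 = -0.3333
x' = 4 + -0.3333·(sin 0.8632 − sin -0.2618) = 3.6604
y' = 3.5 − -0.3333·(cos 0.8632 − cos -0.2618) = 3.3947

(3.6604, 3.3947, 0.8632)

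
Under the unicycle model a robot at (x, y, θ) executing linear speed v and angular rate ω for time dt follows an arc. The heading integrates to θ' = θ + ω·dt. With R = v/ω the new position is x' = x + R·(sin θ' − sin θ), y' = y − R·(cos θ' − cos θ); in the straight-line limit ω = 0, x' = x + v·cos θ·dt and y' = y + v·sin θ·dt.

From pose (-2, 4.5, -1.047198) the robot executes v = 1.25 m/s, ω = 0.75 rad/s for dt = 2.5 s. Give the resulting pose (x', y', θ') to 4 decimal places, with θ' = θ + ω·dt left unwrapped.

θ' = -1.0472 + 0.75·2.5 = 0.8278
R = v/ω = 1.25/0.75 = 1.6667
x' = -2 + 1.6667·(sin 0.8278 − sin -1.0472) = 0.6708
y' = 4.5 − 1.6667·(cos 0.8278 − cos -1.0472) = 4.2058

(0.6708, 4.2058, 0.8278)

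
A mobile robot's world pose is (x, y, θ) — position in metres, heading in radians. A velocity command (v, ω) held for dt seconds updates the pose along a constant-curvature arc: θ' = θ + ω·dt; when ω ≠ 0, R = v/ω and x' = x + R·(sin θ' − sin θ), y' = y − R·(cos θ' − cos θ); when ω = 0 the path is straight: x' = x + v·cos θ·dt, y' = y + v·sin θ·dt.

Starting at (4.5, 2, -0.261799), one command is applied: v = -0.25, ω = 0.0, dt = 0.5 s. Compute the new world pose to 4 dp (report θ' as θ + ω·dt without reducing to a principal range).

(4.3793, 2.0324, -0.2618)

θ' = -0.2618 + 0.0·0.5 = -0.2618
ω = 0 → straight: x' = 4.5 + -0.25·cos(-0.2618)·0.5 = 4.3793
y' = 2 + -0.25·sin(-0.2618)·0.5 = 2.0324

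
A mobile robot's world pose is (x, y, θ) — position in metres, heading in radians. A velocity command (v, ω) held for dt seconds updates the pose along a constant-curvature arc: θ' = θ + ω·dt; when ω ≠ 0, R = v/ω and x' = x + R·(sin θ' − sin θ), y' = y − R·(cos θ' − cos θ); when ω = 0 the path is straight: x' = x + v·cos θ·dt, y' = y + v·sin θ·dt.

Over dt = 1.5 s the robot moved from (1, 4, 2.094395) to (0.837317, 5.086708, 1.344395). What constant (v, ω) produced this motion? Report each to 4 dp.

Δθ = 1.344395 − 2.094395 = -0.750000
ω = Δθ/dt = -0.750000/1.5 = -0.5000
R = −Δy/(cos θ' − cos θ) = -1.5000
v = R·ω = -1.5000·-0.5000 = 0.7500

v = 0.7500, ω = -0.5000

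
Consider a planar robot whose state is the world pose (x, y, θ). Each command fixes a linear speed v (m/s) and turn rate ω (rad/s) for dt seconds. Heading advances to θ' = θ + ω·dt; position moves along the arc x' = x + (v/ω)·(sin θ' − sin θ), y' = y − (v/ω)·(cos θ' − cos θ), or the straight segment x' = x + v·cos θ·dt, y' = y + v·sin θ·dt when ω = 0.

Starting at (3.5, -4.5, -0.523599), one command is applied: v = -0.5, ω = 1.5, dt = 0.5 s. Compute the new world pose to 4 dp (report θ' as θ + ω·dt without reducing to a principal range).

(3.2585, -4.4638, 0.2264)

θ' = -0.5236 + 1.5·0.5 = 0.2264
R = v/ω = -0.5/1.5 = -0.3333
x' = 3.5 + -0.3333·(sin 0.2264 − sin -0.5236) = 3.2585
y' = -4.5 − -0.3333·(cos 0.2264 − cos -0.5236) = -4.4638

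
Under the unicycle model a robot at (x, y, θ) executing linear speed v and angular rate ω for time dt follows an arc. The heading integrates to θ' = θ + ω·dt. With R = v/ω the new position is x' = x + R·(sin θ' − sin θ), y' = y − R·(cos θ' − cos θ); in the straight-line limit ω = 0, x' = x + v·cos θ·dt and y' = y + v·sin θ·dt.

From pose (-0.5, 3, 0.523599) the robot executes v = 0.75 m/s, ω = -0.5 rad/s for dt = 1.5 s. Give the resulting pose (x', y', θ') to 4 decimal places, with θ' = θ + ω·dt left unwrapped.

(0.5867, 3.1627, -0.2264)

θ' = 0.5236 + -0.5·1.5 = -0.2264
R = v/ω = 0.75/-0.5 = -1.5000
x' = -0.5 + -1.5000·(sin -0.2264 − sin 0.5236) = 0.5867
y' = 3 − -1.5000·(cos -0.2264 − cos 0.5236) = 3.1627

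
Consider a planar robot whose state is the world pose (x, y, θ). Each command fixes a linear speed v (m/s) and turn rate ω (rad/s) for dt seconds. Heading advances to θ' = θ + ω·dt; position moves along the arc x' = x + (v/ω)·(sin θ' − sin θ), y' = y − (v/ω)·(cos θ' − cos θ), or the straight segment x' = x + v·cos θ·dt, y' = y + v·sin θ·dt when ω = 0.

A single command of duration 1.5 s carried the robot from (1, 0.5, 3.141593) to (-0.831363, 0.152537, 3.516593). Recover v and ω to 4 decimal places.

Δθ = 3.516593 − 3.141593 = 0.375000
ω = Δθ/dt = 0.375000/1.5 = 0.2500
R = Δx/(sin θ' − sin θ) = 5.0000
v = R·ω = 5.0000·0.2500 = 1.2500

v = 1.2500, ω = 0.2500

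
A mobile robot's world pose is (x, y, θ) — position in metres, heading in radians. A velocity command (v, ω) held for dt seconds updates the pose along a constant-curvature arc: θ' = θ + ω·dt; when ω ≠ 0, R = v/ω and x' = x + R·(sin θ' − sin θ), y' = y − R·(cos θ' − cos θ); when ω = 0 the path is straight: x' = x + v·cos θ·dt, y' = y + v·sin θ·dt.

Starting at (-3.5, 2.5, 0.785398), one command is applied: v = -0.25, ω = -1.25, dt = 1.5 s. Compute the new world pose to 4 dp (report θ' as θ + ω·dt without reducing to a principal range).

θ' = 0.7854 + -1.25·1.5 = -1.0896
R = v/ω = -0.25/-1.25 = 0.2000
x' = -3.5 + 0.2000·(sin -1.0896 − sin 0.7854) = -3.8187
y' = 2.5 − 0.2000·(cos -1.0896 − cos 0.7854) = 2.5489

(-3.8187, 2.5489, -1.0896)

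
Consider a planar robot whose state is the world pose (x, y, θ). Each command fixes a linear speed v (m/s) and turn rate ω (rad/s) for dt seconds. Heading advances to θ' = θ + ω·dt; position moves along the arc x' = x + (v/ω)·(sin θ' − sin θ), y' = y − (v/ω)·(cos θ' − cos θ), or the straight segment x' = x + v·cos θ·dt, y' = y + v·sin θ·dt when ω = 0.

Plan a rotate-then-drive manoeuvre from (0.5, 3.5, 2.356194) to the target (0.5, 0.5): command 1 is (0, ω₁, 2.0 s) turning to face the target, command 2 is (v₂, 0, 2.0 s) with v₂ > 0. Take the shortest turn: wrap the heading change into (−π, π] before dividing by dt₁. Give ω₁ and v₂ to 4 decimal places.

ω₁ = 1.1781, v₂ = 1.5000

heading to target = atan2(0.5−3.5, 0.5−0.5) = -1.5708
Δθ = wrap(-1.5708 − 2.3562) = 2.3562; ω₁ = Δθ/dt₁ = 1.1781
distance = √((0.5−0.5)² + (0.5−3.5)²) = 3.0000; v₂ = distance/dt₂ = 1.5000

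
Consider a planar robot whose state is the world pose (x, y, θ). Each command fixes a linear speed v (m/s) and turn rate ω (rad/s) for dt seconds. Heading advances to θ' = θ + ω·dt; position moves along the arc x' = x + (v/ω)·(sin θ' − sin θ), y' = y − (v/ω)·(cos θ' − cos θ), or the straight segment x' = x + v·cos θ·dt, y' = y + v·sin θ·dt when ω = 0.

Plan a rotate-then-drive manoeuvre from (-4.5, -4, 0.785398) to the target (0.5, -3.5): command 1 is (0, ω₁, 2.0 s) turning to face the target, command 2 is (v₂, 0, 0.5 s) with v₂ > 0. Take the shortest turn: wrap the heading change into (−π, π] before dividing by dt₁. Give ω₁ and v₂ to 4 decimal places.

ω₁ = -0.3429, v₂ = 10.0499

heading to target = atan2(-3.5−-4, 0.5−-4.5) = 0.0997
Δθ = wrap(0.0997 − 0.7854) = -0.6857; ω₁ = Δθ/dt₁ = -0.3429
distance = √((0.5−-4.5)² + (-3.5−-4)²) = 5.0249; v₂ = distance/dt₂ = 10.0499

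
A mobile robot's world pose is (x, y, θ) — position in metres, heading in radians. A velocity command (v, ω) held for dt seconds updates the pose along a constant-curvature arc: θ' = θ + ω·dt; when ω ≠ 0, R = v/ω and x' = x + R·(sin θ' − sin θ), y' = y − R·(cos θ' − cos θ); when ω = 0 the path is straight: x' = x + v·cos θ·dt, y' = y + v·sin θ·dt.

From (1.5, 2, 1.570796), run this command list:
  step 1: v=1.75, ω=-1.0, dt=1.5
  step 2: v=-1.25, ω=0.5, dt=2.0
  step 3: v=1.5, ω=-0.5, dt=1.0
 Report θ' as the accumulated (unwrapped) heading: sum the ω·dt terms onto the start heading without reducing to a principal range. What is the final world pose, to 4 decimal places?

(2.1209, 3.5366, 0.5708)

step 1: θ'=0.0708 (R=-1.7500) → pose (3.1262, 3.7456, 0.0708)
step 2: θ'=1.0708 (R=-2.5000) → pose (1.1091, 2.4504, 1.0708)
step 3: θ'=0.5708 (R=-3.0000) → pose (2.1209, 3.5366, 0.5708)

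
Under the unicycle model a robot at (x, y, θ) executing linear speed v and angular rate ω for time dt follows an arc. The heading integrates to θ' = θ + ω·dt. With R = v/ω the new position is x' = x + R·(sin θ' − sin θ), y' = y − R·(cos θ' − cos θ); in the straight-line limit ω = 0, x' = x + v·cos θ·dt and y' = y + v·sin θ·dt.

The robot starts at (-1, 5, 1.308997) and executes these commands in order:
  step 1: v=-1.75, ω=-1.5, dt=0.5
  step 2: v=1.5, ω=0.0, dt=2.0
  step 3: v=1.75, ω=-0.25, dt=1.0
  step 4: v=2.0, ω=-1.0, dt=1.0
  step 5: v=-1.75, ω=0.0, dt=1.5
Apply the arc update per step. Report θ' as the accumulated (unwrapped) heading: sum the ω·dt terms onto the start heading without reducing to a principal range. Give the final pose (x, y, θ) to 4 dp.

(2.4788, 7.9467, -0.6910)

step 1: θ'=0.5590 (R=1.1667) → pose (-1.5082, 4.3129, 0.5590)
step 2: θ'=0.5590 (straight) → pose (1.0352, 5.9039, 0.5590)
step 3: θ'=0.3090 (R=-7.0000) → pose (2.6188, 6.6378, 0.3090)
step 4: θ'=-0.6910 (R=-2.0000) → pose (4.5016, 6.2738, -0.6910)
step 5: θ'=-0.6910 (straight) → pose (2.4788, 7.9467, -0.6910)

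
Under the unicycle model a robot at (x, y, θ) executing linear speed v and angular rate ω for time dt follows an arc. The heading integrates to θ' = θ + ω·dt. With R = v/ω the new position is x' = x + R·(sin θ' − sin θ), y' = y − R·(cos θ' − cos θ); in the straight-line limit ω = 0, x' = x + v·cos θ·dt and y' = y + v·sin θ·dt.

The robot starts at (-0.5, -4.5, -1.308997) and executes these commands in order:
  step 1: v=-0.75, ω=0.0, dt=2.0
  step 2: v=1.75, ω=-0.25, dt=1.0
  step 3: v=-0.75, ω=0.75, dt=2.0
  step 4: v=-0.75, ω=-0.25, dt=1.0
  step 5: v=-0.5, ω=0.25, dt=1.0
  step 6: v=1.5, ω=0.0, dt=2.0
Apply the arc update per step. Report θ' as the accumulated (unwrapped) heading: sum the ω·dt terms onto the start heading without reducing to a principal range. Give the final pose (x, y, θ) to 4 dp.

(0.1779, -3.7426, -0.0590)

step 1: θ'=-1.3090 (straight) → pose (-0.8882, -3.0511, -1.3090)
step 2: θ'=-1.5590 (R=-7.0000) → pose (-0.6502, -4.7803, -1.5590)
step 3: θ'=-0.0590 (R=-1.0000) → pose (-1.5912, -3.7938, -0.0590)
step 4: θ'=-0.3090 (R=3.0000) → pose (-2.3266, -3.6569, -0.3090)
step 5: θ'=-0.0590 (R=-2.0000) → pose (-2.8169, -3.5657, -0.0590)
step 6: θ'=-0.0590 (straight) → pose (0.1779, -3.7426, -0.0590)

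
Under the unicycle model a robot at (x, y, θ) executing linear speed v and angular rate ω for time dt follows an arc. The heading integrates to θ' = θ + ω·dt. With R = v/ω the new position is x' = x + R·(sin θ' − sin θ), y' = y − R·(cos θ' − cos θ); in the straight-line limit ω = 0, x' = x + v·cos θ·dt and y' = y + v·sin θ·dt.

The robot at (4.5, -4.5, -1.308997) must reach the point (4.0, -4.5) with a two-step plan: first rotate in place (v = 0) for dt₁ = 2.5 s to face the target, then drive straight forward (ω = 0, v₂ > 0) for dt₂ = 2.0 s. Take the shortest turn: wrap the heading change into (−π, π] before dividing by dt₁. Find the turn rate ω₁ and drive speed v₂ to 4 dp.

ω₁ = -0.7330, v₂ = 0.2500

heading to target = atan2(-4.5−-4.5, 4−4.5) = 3.1416
Δθ = wrap(3.1416 − -1.3090) = -1.8326; ω₁ = Δθ/dt₁ = -0.7330
distance = √((4−4.5)² + (-4.5−-4.5)²) = 0.5000; v₂ = distance/dt₂ = 0.2500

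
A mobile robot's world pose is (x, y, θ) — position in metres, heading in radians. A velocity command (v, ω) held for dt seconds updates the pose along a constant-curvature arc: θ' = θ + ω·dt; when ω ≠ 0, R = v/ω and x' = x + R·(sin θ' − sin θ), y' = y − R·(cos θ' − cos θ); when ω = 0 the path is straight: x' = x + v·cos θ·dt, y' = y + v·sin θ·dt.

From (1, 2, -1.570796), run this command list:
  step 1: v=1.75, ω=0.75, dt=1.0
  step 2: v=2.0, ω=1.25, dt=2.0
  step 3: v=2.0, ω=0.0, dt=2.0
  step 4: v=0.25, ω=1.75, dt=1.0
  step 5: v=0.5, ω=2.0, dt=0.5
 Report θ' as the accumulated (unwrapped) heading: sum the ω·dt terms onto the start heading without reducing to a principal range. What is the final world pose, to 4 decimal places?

(3.6029, 5.6014, 4.4292)

step 1: θ'=-0.8208 (R=2.3333) → pose (1.6261, 0.4095, -0.8208)
step 2: θ'=1.6792 (R=1.6000) → pose (4.3874, 1.6732, 1.6792)
step 3: θ'=1.6792 (straight) → pose (3.9546, 5.6498, 1.6792)
step 4: θ'=3.4292 (R=0.1429) → pose (3.7720, 5.7713, 3.4292)
step 5: θ'=4.4292 (R=0.2500) → pose (3.6029, 5.6014, 4.4292)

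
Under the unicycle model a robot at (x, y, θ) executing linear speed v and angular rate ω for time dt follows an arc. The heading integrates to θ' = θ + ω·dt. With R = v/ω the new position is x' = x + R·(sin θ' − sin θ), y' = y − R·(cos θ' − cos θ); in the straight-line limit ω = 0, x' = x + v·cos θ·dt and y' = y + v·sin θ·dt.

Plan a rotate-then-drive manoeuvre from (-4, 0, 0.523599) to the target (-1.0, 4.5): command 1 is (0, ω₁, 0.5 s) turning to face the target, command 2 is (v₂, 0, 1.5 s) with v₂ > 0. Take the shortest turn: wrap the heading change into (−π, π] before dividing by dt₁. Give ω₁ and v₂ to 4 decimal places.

heading to target = atan2(4.5−0, -1−-4) = 0.9828
Δθ = wrap(0.9828 − 0.5236) = 0.4592; ω₁ = Δθ/dt₁ = 0.9184
distance = √((-1−-4)² + (4.5−0)²) = 5.4083; v₂ = distance/dt₂ = 3.6056

ω₁ = 0.9184, v₂ = 3.6056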